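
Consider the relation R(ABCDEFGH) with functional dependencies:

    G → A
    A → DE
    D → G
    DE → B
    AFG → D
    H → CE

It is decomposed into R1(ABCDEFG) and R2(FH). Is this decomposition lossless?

Common attributes: R1 ∩ R2 = {F}.
No dependency enlarges {F}, so (F)⁺ = {F}.
The closure contains neither all of R1 = {ABCDEFG} nor all of R2 = {FH}, so the common attributes are not a superkey of either fragment. The join is lossy.

No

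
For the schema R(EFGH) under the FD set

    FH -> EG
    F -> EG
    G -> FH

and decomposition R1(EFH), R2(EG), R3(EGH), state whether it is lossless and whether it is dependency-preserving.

lossy and not dependency-preserving

Lossless test (chase): Rows 2 and 3 agree on G; apply G→FH and equate their FH entries. No row becomes fully distinguished — the join is lossy.
Dependency preservation: the restricted closure of {FH} across the fragments never reaches {EG}, so FH → EG cannot be enforced without a join — not preserved.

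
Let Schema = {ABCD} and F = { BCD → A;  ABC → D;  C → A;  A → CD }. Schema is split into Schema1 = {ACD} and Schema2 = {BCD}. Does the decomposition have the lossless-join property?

Yes

Common attributes: Schema1 ∩ Schema2 = {CD}.
Closure of {CD}: C → A applies, adding A. So (CD)⁺ = {ACD}.
This closure contains every attribute of Schema1, so Schema1 ∩ Schema2 → Schema1. The join is lossless.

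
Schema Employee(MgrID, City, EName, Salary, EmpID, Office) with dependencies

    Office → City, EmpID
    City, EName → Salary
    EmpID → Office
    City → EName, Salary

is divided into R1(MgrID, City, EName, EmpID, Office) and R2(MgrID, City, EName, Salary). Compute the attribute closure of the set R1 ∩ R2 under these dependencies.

MgrID, City, EName, Salary

R1 ∩ R2 = {MgrID, City, EName}.
City, EName → Salary applies, adding Salary
Closure: {MgrID, City, EName, Salary}.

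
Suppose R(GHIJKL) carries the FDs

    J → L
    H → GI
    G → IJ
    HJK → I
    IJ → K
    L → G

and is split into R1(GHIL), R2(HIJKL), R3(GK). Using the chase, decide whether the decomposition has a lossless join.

Chase test. Columns are GHIJKL; row i has aⱼ where attribute j ∈ Ri, else bᵢⱼ.
Initial tableau (one row per fragment):
  row 1: a1 a2 a3 b14 b15 a6
  row 2: b21 a2 a3 a4 a5 a6
  row 3: a1 b32 b33 b34 a5 b36
Rows 1 and 2 agree on H; apply H→GI and equate their GI entries.
Rows 1 and 2 agree on G; apply G→IJ and equate their IJ entries.
Rows 1 and 3 agree on G; apply G→IJ and equate their IJ entries.
Rows 1 and 2 agree on IJ; apply IJ→K and equate their K entries.
Rows 1 and 3 agree on J; apply J→L and equate their L entries.
Row 1 is now all distinguished symbols — the join is lossless.

Yes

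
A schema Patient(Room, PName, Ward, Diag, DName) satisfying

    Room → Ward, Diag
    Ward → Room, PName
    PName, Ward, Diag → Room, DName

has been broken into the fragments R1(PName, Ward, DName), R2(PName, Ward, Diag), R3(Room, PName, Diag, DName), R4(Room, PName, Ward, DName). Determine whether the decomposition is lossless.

Yes

Chase test. Columns are Room, PName, Ward, Diag, DName; row i has aⱼ where attribute j ∈ Ri, else bᵢⱼ.
Initial tableau (one row per fragment):
  row 1: b11 a2 a3 b14 a5
  row 2: b21 a2 a3 a4 b25
  row 3: a1 a2 b33 a4 a5
  row 4: a1 a2 a3 b44 a5
Rows 3 and 4 agree on Room; apply Room→Ward, Diag and equate their Ward, Diag entries.
Rows 1 and 2 agree on Ward; apply Ward→Room, PName and equate their Room, PName entries.
Rows 1 and 3 agree on Ward; apply Ward→Room, PName and equate their Room, PName entries.
Rows 2 and 3 agree on PName, Ward, Diag; apply PName, Ward, Diag→Room, DName and equate their Room, DName entries.
Rows 1 and 2 agree on Room; apply Room→Ward, Diag and equate their Ward, Diag entries.
Row 1 is now all distinguished symbols — the join is lossless.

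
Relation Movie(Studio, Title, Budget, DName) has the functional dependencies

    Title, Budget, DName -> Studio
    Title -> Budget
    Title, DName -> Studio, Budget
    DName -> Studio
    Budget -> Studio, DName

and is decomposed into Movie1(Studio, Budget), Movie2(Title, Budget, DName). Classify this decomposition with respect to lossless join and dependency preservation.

lossless but not dependency-preserving

Lossless test: (Budget)⁺ = {Studio, Budget, DName}, which contains all of one fragment — lossless.
Dependency preservation: the restricted closure of {DName} across the fragments never reaches {Studio}, so DName → Studio cannot be enforced without a join — not preserved.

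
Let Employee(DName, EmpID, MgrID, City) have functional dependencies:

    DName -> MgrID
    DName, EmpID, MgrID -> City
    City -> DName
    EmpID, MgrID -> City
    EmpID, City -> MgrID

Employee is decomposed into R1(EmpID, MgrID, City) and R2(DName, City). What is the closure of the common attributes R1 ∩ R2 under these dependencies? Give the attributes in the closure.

R1 ∩ R2 = {City}.
City → DName applies, adding DName
DName → MgrID applies, adding MgrID
Closure: {DName, MgrID, City}.

DName, MgrID, City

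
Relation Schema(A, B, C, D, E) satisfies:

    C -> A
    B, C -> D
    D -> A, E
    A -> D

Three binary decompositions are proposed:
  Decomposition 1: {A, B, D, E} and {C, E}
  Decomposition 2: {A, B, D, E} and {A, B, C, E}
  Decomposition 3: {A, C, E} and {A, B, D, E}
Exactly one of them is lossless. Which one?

Decomposition 2

Decomposition 1: common = {E}, closure = {E} → lossy.
Decomposition 2: common = {A, B, E}, closure = {A, B, D, E} → lossless.
Decomposition 3: common = {A, E}, closure = {A, D, E} → lossy.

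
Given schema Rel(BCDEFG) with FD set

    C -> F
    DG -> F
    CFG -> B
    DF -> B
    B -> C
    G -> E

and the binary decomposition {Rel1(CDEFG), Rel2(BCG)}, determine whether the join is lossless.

Yes

Common attributes: Rel1 ∩ Rel2 = {CG}.
Closure of {CG}: C → F applies, adding F; CFG → B applies, adding B; G → E applies, adding E. So (CG)⁺ = {BCEFG}.
This closure contains every attribute of Rel2, so Rel1 ∩ Rel2 → Rel2. The join is lossless.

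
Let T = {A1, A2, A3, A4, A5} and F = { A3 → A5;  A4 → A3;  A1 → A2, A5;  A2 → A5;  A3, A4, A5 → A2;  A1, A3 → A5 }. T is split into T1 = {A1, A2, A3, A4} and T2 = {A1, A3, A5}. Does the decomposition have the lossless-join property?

Common attributes: T1 ∩ T2 = {A1, A3}.
Closure of {A1, A3}: A3 → A5 applies, adding A5; A1 → A2, A5 applies, adding A2. So (A1, A3)⁺ = {A1, A2, A3, A5}.
This closure contains every attribute of T2, so T1 ∩ T2 → T2. The join is lossless.

Yes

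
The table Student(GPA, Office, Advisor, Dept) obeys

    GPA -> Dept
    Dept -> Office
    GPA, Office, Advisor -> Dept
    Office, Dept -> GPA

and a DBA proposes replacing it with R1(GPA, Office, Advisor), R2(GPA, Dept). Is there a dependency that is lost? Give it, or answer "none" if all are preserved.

none

GPA → Dept lies within R2.
Dept → Office: restricted closure across fragments reaches Office.
GPA, Office, Advisor → Dept: restricted closure across fragments reaches Dept.
Office, Dept → GPA: restricted closure across fragments reaches GPA.
Every dependency is enforceable on the fragments, so the decomposition is dependency-preserving.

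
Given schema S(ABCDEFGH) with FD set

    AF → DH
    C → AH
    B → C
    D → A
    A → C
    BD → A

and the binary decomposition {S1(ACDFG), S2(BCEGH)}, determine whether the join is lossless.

No

Common attributes: S1 ∩ S2 = {CG}.
Closure of {CG}: C → AH applies, adding AH. So (CG)⁺ = {ACGH}.
The closure contains neither all of S1 = {ACDFG} nor all of S2 = {BCEGH}, so the common attributes are not a superkey of either fragment. The join is lossy.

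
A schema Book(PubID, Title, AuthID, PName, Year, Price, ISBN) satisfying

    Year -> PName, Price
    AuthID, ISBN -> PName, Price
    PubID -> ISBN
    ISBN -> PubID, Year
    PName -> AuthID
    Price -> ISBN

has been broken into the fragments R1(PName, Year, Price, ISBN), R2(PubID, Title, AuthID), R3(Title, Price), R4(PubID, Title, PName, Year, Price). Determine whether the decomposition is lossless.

Chase test. Columns are PubID, Title, AuthID, PName, Year, Price, ISBN; row i has aⱼ where attribute j ∈ Ri, else bᵢⱼ.
Initial tableau (one row per fragment):
  row 1: b11 b12 b13 a4 a5 a6 a7
  row 2: a1 a2 a3 b24 b25 b26 b27
  row 3: b31 a2 b33 b34 b35 a6 b37
  row 4: a1 a2 b43 a4 a5 a6 b47
Rows 2 and 4 agree on PubID; apply PubID→ISBN and equate their ISBN entries.
Rows 2 and 4 agree on ISBN; apply ISBN→PubID, Year and equate their PubID, Year entries.
Rows 1 and 4 agree on PName; apply PName→AuthID and equate their AuthID entries.
Rows 1 and 3 agree on Price; apply Price→ISBN and equate their ISBN entries.
Rows 1 and 4 agree on Price; apply Price→ISBN and equate their ISBN entries.
Rows 1 and 2 agree on Year; apply Year→PName, Price and equate their PName, Price entries.
Rows 1 and 2 agree on ISBN; apply ISBN→PubID, Year and equate their PubID, Year entries.
Rows 1 and 3 agree on ISBN; apply ISBN→PubID, Year and equate their PubID, Year entries.
Rows 1 and 2 agree on PName; apply PName→AuthID and equate their AuthID entries.
Rows 1 and 3 agree on Year; apply Year→PName, Price and equate their PName, Price entries.
Rows 1 and 3 agree on PName; apply PName→AuthID and equate their AuthID entries.
Row 2 is now all distinguished symbols — the join is lossless.

Yes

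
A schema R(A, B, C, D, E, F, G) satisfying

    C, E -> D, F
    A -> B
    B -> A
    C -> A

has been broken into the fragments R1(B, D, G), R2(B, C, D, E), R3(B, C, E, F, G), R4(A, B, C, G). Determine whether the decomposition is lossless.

Yes

Chase test. Columns are A, B, C, D, E, F, G; row i has aⱼ where attribute j ∈ Ri, else bᵢⱼ.
Initial tableau (one row per fragment):
  row 1: b11 a2 b13 a4 b15 b16 a7
  row 2: b21 a2 a3 a4 a5 b26 b27
  row 3: b31 a2 a3 b34 a5 a6 a7
  row 4: a1 a2 a3 b44 b45 b46 a7
Rows 2 and 3 agree on C, E; apply C, E→D, F and equate their D, F entries.
Rows 1 and 2 agree on B; apply B→A and equate their A entries.
Rows 1 and 3 agree on B; apply B→A and equate their A entries.
Rows 1 and 4 agree on B; apply B→A and equate their A entries.
Row 3 is now all distinguished symbols — the join is lossless.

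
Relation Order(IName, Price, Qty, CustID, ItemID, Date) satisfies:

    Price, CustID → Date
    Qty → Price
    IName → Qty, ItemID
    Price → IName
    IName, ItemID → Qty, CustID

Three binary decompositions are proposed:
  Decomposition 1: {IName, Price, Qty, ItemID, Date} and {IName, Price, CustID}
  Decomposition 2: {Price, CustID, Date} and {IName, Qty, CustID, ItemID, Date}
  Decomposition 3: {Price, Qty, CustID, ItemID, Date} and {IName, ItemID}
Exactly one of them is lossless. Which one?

Decomposition 1

Decomposition 1: common = {IName, Price}, closure = {IName, Price, Qty, CustID, ItemID, Date} → lossless.
Decomposition 2: common = {CustID, Date}, closure = {CustID, Date} → lossy.
Decomposition 3: common = {ItemID}, closure = {ItemID} → lossy.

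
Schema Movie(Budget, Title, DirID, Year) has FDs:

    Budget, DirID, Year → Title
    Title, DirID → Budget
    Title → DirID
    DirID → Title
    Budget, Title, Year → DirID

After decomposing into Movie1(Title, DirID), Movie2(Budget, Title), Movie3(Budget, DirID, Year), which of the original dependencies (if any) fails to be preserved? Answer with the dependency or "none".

Budget, DirID, Year → Title: restricted closure across fragments reaches Title.
Title, DirID → Budget: restricted closure across fragments reaches Budget.
Title → DirID lies within Movie1.
DirID → Title lies within Movie1.
Budget, Title, Year → DirID: restricted closure across fragments reaches DirID.
Every dependency is enforceable on the fragments, so the decomposition is dependency-preserving.

none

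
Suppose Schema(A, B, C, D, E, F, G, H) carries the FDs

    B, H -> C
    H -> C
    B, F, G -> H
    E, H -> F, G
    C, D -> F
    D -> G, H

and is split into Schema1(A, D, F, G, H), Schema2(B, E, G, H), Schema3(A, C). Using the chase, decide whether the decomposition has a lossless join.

Chase test. Columns are A, B, C, D, E, F, G, H; row i has aⱼ where attribute j ∈ Schemai, else bᵢⱼ.
Initial tableau (one row per fragment):
  row 1: a1 b12 b13 a4 b15 a6 a7 a8
  row 2: b21 a2 b23 b24 a5 b26 a7 a8
  row 3: a1 b32 a3 b34 b35 b36 b37 b38
Rows 1 and 2 agree on H; apply H→C and equate their C entries.
No row becomes fully distinguished — the join is lossy.

No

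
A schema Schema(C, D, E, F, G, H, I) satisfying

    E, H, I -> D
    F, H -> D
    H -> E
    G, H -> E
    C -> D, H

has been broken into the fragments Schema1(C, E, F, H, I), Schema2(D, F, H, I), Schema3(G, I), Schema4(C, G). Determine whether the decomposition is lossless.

No

Chase test. Columns are C, D, E, F, G, H, I; row i has aⱼ where attribute j ∈ Schemai, else bᵢⱼ.
Initial tableau (one row per fragment):
  row 1: a1 b12 a3 a4 b15 a6 a7
  row 2: b21 a2 b23 a4 b25 a6 a7
  row 3: b31 b32 b33 b34 a5 b36 a7
  row 4: a1 b42 b43 b44 a5 b46 b47
Rows 1 and 2 agree on F, H; apply F, H→D and equate their D entries.
Rows 1 and 2 agree on H; apply H→E and equate their E entries.
Rows 1 and 4 agree on C; apply C→D, H and equate their D, H entries.
Rows 1 and 4 agree on H; apply H→E and equate their E entries.
No row becomes fully distinguished — the join is lossy.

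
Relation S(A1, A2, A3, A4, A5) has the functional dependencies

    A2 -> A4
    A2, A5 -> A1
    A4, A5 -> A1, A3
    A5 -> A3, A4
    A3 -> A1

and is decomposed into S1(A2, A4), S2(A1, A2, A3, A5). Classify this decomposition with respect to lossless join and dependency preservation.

lossless but not dependency-preserving

Lossless test: (A2)⁺ = {A2, A4}, which contains all of one fragment — lossless.
Dependency preservation: the restricted closure of {A5} across the fragments never reaches {A3, A4}, so A5 → A3, A4 cannot be enforced without a join — not preserved.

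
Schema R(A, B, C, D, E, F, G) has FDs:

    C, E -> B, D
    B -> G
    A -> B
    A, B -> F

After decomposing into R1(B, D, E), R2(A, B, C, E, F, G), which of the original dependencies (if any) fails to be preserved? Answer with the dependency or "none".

Check C, E → B, D: no single fragment contains all of {B, C, D, E}, and the restricted closure of {C, E} across the fragments never reaches {B, D}.
B → G is preserved.
A → B is preserved.
A, B → F is preserved.

C, E -> B, D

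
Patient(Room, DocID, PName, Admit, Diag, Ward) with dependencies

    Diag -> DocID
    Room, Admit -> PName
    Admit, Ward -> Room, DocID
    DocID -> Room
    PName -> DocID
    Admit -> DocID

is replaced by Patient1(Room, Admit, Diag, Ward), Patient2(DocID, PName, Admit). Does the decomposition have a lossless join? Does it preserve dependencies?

lossless but not dependency-preserving

Lossless test: (Admit)⁺ = {Room, DocID, PName, Admit}, which contains all of one fragment — lossless.
Dependency preservation: the restricted closure of {Diag} across the fragments never reaches {DocID}, so Diag → DocID cannot be enforced without a join — not preserved.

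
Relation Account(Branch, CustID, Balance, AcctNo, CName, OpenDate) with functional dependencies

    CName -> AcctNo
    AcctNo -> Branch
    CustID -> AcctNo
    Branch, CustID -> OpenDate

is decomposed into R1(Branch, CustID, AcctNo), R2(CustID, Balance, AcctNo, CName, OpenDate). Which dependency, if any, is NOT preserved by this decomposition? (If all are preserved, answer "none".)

CName → AcctNo lies within R2.
AcctNo → Branch lies within R1.
CustID → AcctNo lies within R1.
Branch, CustID → OpenDate: restricted closure across fragments reaches OpenDate.
Every dependency is enforceable on the fragments, so the decomposition is dependency-preserving.

none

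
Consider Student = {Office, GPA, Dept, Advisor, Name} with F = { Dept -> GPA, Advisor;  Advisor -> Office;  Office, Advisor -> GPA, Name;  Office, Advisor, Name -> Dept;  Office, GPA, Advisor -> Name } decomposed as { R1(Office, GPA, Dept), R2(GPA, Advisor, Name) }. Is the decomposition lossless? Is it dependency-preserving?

Lossless test: (GPA)⁺ = {GPA}, which is a superkey of neither fragment — lossy.
Dependency preservation: the restricted closure of {Dept} across the fragments never reaches {GPA, Advisor}, so Dept → GPA, Advisor cannot be enforced without a join — not preserved.

lossy and not dependency-preserving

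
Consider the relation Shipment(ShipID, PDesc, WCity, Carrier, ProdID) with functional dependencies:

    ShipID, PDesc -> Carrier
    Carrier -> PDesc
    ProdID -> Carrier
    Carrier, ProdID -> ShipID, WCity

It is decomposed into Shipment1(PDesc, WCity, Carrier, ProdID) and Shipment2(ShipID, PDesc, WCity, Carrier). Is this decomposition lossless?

No

Common attributes: Shipment1 ∩ Shipment2 = {PDesc, WCity, Carrier}.
No dependency enlarges {PDesc, WCity, Carrier}, so (PDesc, WCity, Carrier)⁺ = {PDesc, WCity, Carrier}.
The closure contains neither all of Shipment1 = {PDesc, WCity, Carrier, ProdID} nor all of Shipment2 = {ShipID, PDesc, WCity, Carrier}, so the common attributes are not a superkey of either fragment. The join is lossy.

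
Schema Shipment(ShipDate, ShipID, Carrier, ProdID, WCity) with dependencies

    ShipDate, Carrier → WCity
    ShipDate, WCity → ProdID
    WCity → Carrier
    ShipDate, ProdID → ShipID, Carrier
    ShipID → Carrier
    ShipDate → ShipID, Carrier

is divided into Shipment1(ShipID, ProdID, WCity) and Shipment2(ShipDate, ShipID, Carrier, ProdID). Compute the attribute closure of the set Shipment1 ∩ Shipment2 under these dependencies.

Shipment1 ∩ Shipment2 = {ShipID, ProdID}.
ShipID → Carrier applies, adding Carrier
Closure: {ShipID, Carrier, ProdID}.

ShipID, Carrier, ProdID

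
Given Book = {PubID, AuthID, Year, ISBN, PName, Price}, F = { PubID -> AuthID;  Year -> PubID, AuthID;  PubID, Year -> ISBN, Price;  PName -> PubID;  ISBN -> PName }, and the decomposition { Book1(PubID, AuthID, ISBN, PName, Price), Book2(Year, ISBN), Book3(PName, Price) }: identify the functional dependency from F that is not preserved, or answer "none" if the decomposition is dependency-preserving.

PubID, Year -> ISBN, Price

Check PubID, Year → ISBN, Price: no single fragment contains all of {PubID, Year, ISBN, Price}, and the restricted closure of {PubID, Year} across the fragments never reaches {ISBN, Price}.
PubID → AuthID is preserved.
Year → PubID, AuthID is preserved.
PName → PubID is preserved.
ISBN → PName is preserved.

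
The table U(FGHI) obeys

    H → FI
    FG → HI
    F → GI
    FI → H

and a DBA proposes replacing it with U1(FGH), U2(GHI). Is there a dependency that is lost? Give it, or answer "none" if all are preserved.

none

H → FI: restricted closure across fragments reaches FI.
FG → HI: restricted closure across fragments reaches HI.
F → GI: restricted closure across fragments reaches GI.
FI → H: restricted closure across fragments reaches H.
Every dependency is enforceable on the fragments, so the decomposition is dependency-preserving.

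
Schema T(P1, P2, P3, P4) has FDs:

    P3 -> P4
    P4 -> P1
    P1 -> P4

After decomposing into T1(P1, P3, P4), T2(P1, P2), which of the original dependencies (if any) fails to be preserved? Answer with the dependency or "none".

none

P3 → P4 lies within T1.
P4 → P1 lies within T1.
P1 → P4 lies within T1.
Every dependency is enforceable on the fragments, so the decomposition is dependency-preserving.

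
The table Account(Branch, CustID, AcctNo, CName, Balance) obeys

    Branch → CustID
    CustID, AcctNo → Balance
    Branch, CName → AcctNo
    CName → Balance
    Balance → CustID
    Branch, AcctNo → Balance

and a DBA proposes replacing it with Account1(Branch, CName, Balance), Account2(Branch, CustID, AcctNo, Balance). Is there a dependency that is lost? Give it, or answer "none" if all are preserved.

Check Branch, CName → AcctNo: no single fragment contains all of {Branch, AcctNo, CName}, and the restricted closure of {Branch, CName} across the fragments never reaches {AcctNo}.
Branch → CustID is preserved.
CustID, AcctNo → Balance is preserved.
CName → Balance is preserved.
Balance → CustID is preserved.
Branch, AcctNo → Balance is preserved.

Branch, CName → AcctNo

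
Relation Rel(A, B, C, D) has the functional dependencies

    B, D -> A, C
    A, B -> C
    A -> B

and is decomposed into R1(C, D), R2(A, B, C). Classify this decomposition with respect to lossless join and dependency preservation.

Lossless test: (C)⁺ = {C}, which is a superkey of neither fragment — lossy.
Dependency preservation: the restricted closure of {B, D} across the fragments never reaches {A, C}, so B, D → A, C cannot be enforced without a join — not preserved.

lossy and not dependency-preserving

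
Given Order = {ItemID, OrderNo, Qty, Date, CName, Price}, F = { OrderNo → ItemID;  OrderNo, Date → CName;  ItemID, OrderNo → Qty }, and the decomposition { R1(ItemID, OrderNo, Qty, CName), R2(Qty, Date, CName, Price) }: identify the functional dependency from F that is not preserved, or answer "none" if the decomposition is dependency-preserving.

OrderNo, Date → CName

Check OrderNo, Date → CName: no single fragment contains all of {OrderNo, Date, CName}, and the restricted closure of {OrderNo, Date} across the fragments never reaches {CName}.
OrderNo → ItemID is preserved.
ItemID, OrderNo → Qty is preserved.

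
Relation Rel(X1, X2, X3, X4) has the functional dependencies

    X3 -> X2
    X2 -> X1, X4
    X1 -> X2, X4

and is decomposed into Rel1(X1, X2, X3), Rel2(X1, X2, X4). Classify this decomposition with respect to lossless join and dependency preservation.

lossless and dependency-preserving

Lossless test: (X1, X2)⁺ = {X1, X2, X4}, which contains all of one fragment — lossless.
Dependency preservation: every FD's attributes lie within a single fragment, so each can be enforced locally — preserved.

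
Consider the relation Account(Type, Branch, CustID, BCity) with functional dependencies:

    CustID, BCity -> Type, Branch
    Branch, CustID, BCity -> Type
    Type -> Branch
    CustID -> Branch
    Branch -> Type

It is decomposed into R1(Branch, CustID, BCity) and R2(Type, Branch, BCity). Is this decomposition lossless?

Yes

Common attributes: R1 ∩ R2 = {Branch, BCity}.
Closure of {Branch, BCity}: Branch → Type applies, adding Type. So (Branch, BCity)⁺ = {Type, Branch, BCity}.
This closure contains every attribute of R2, so R1 ∩ R2 → R2. The join is lossless.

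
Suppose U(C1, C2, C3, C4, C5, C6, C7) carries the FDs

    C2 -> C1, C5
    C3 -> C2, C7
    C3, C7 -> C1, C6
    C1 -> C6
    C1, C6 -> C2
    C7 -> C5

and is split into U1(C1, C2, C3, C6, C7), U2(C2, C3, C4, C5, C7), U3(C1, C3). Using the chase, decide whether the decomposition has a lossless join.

Yes

Chase test. Columns are C1, C2, C3, C4, C5, C6, C7; row i has aⱼ where attribute j ∈ Ui, else bᵢⱼ.
Initial tableau (one row per fragment):
  row 1: a1 a2 a3 b14 b15 a6 a7
  row 2: b21 a2 a3 a4 a5 b26 a7
  row 3: a1 b32 a3 b34 b35 b36 b37
Rows 1 and 2 agree on C2; apply C2→C1, C5 and equate their C1, C5 entries.
Rows 1 and 3 agree on C3; apply C3→C2, C7 and equate their C2, C7 entries.
Rows 1 and 2 agree on C3, C7; apply C3, C7→C1, C6 and equate their C1, C6 entries.
Rows 1 and 3 agree on C3, C7; apply C3, C7→C1, C6 and equate their C1, C6 entries.
Rows 1 and 3 agree on C7; apply C7→C5 and equate their C5 entries.
Row 2 is now all distinguished symbols — the join is lossless.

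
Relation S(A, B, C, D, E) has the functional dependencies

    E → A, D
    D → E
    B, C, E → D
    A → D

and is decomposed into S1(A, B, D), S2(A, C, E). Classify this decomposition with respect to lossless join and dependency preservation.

Lossless test: (A)⁺ = {A, D, E}, which is a superkey of neither fragment — lossy.
Dependency preservation: E → A, D; D → E; B, C, E → D are not contained in any single fragment, but the restricted closure of each left-hand side across the fragments still reaches the right-hand side; the remaining FDs each lie inside some fragment. All dependencies are preserved.

lossy but dependency-preserving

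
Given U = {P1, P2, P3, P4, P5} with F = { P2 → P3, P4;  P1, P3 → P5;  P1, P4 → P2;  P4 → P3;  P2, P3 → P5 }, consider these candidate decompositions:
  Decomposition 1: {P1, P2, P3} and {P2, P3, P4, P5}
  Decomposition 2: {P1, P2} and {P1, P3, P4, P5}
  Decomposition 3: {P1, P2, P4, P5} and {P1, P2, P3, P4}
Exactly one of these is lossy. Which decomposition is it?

Decomposition 2

Decomposition 1: common = {P2, P3}, closure = {P2, P3, P4, P5} → lossless.
Decomposition 2: common = {P1}, closure = {P1} → lossy.
Decomposition 3: common = {P1, P2, P4}, closure = {P1, P2, P3, P4, P5} → lossless.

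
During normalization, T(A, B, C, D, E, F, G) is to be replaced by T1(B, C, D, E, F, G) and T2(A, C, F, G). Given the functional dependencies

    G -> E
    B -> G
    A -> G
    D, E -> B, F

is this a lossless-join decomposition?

No

Common attributes: T1 ∩ T2 = {C, F, G}.
Closure of {C, F, G}: G → E applies, adding E. So (C, F, G)⁺ = {C, E, F, G}.
The closure contains neither all of T1 = {B, C, D, E, F, G} nor all of T2 = {A, C, F, G}, so the common attributes are not a superkey of either fragment. The join is lossy.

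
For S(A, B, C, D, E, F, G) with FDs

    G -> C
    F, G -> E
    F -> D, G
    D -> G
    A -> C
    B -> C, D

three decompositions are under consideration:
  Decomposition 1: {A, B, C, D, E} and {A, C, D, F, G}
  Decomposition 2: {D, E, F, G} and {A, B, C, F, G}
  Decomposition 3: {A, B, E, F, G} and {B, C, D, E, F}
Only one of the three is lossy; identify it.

Decomposition 1

Decomposition 1: common = {A, C, D}, closure = {A, C, D, G} → lossy.
Decomposition 2: common = {F, G}, closure = {C, D, E, F, G} → lossless.
Decomposition 3: common = {B, E, F}, closure = {B, C, D, E, F, G} → lossless.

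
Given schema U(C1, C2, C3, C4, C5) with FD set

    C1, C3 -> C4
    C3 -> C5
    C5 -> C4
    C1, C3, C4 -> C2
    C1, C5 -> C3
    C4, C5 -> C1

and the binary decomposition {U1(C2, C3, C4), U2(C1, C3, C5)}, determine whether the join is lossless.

Yes

Common attributes: U1 ∩ U2 = {C3}.
Closure of {C3}: C3 → C5 applies, adding C5; C5 → C4 applies, adding C4; C4, C5 → C1 applies, adding C1; C1, C3, C4 → C2 applies, adding C2. So (C3)⁺ = {C1, C2, C3, C4, C5}.
This closure contains every attribute of U1, so U1 ∩ U2 → U1. The join is lossless.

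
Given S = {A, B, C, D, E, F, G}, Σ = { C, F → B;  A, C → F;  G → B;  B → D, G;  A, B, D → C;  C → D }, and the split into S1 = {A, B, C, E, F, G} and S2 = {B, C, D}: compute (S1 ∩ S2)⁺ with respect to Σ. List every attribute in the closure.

S1 ∩ S2 = {B, C}.
B → D, G applies, adding D, G
Closure: {B, C, D, G}.

B, C, D, G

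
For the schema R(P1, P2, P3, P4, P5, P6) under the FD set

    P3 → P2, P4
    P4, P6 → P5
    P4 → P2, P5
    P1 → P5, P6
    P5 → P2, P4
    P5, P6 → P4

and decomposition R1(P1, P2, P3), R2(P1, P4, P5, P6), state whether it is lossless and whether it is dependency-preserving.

lossless but not dependency-preserving

Lossless test: (P1)⁺ = {P1, P2, P4, P5, P6}, which contains all of one fragment — lossless.
Dependency preservation: the restricted closure of {P3} across the fragments never reaches {P2, P4}, so P3 → P2, P4 cannot be enforced without a join — not preserved.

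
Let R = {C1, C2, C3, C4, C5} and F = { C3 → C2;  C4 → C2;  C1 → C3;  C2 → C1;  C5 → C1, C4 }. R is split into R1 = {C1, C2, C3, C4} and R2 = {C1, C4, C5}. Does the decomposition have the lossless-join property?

Yes

Common attributes: R1 ∩ R2 = {C1, C4}.
Closure of {C1, C4}: C4 → C2 applies, adding C2; C1 → C3 applies, adding C3. So (C1, C4)⁺ = {C1, C2, C3, C4}.
This closure contains every attribute of R1, so R1 ∩ R2 → R1. The join is lossless.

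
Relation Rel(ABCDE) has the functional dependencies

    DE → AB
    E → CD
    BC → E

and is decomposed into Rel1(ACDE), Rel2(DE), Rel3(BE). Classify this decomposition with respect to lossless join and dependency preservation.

lossless but not dependency-preserving

Lossless test (chase): Rows 1 and 2 agree on DE; apply DE→AB and equate their AB entries. Rows 1 and 2 agree on E; apply E→CD and equate their CD entries. Rows 1 and 3 agree on E; apply E→CD and equate their CD entries. Rows 1 and 3 agree on DE; apply DE→AB and equate their AB entries. Row 1 is now all distinguished symbols — the join is lossless.
Dependency preservation: the restricted closure of {BC} across the fragments never reaches {E}, so BC → E cannot be enforced without a join — not preserved.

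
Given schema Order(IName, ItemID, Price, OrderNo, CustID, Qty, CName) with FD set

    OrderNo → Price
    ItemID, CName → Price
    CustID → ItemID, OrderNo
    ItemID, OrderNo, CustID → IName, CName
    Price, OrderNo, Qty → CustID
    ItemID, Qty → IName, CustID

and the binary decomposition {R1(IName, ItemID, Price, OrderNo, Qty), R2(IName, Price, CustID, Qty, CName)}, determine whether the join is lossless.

Common attributes: R1 ∩ R2 = {IName, Price, Qty}.
No dependency enlarges {IName, Price, Qty}, so (IName, Price, Qty)⁺ = {IName, Price, Qty}.
The closure contains neither all of R1 = {IName, ItemID, Price, OrderNo, Qty} nor all of R2 = {IName, Price, CustID, Qty, CName}, so the common attributes are not a superkey of either fragment. The join is lossy.

No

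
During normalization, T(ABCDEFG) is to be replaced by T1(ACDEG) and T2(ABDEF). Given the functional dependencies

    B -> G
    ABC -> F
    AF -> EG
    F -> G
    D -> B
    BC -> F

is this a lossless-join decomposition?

No

Common attributes: T1 ∩ T2 = {ADE}.
Closure of {ADE}: D → B applies, adding B; B → G applies, adding G. So (ADE)⁺ = {ABDEG}.
The closure contains neither all of T1 = {ACDEG} nor all of T2 = {ABDEF}, so the common attributes are not a superkey of either fragment. The join is lossy.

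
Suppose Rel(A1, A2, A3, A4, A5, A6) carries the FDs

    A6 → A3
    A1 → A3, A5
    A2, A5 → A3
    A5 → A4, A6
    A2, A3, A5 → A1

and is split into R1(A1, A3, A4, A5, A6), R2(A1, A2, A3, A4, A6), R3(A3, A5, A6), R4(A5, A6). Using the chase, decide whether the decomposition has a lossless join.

Chase test. Columns are A1, A2, A3, A4, A5, A6; row i has aⱼ where attribute j ∈ Ri, else bᵢⱼ.
Initial tableau (one row per fragment):
  row 1: a1 b12 a3 a4 a5 a6
  row 2: a1 a2 a3 a4 b25 a6
  row 3: b31 b32 a3 b34 a5 a6
  row 4: b41 b42 b43 b44 a5 a6
Rows 1 and 4 agree on A6; apply A6→A3 and equate their A3 entries.
Rows 1 and 2 agree on A1; apply A1→A3, A5 and equate their A3, A5 entries.
Rows 1 and 3 agree on A5; apply A5→A4, A6 and equate their A4, A6 entries.
Rows 1 and 4 agree on A5; apply A5→A4, A6 and equate their A4, A6 entries.
Row 2 is now all distinguished symbols — the join is lossless.

Yes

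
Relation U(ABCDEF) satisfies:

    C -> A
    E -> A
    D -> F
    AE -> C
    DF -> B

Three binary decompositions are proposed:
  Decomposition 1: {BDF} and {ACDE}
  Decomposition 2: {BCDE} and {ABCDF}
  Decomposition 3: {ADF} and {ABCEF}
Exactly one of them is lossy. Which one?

Decomposition 1: common = {D}, closure = {BDF} → lossless.
Decomposition 2: common = {BCD}, closure = {ABCDF} → lossless.
Decomposition 3: common = {AF}, closure = {AF} → lossy.

Decomposition 3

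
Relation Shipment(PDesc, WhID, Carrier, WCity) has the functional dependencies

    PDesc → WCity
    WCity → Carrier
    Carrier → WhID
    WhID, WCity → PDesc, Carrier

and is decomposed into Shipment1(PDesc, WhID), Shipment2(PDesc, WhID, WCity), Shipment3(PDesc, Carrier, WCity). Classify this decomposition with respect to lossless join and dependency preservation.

Lossless test (chase): Rows 1 and 2 agree on PDesc; apply PDesc→WCity and equate their WCity entries. Rows 1 and 2 agree on WCity; apply WCity→Carrier and equate their Carrier entries. Rows 1 and 3 agree on WCity; apply WCity→Carrier and equate their Carrier entries. Rows 1 and 3 agree on Carrier; apply Carrier→WhID and equate their WhID entries. Row 1 is now all distinguished symbols — the join is lossless.
Dependency preservation: the restricted closure of {Carrier} across the fragments never reaches {WhID}, so Carrier → WhID cannot be enforced without a join — not preserved.

lossless but not dependency-preserving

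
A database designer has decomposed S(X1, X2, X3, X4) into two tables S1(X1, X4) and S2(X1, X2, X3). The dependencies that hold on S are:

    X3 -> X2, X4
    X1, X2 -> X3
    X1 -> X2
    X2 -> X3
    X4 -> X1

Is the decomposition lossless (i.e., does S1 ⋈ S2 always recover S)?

Common attributes: S1 ∩ S2 = {X1}.
Closure of {X1}: X1 → X2 applies, adding X2; X2 → X3 applies, adding X3; X3 → X2, X4 applies, adding X4. So (X1)⁺ = {X1, X2, X3, X4}.
This closure contains every attribute of S1, so S1 ∩ S2 → S1. The join is lossless.

Yes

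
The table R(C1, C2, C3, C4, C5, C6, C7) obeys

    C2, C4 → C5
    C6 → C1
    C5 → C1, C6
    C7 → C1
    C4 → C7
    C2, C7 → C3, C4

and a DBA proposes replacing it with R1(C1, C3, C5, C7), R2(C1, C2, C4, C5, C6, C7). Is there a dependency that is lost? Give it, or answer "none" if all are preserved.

Check C2, C7 → C3, C4: no single fragment contains all of {C2, C3, C4, C7}, and the restricted closure of {C2, C7} across the fragments never reaches {C3, C4}.
C2, C4 → C5 is preserved.
C6 → C1 is preserved.
C5 → C1, C6 is preserved.
C7 → C1 is preserved.
C4 → C7 is preserved.

C2, C7 → C3, C4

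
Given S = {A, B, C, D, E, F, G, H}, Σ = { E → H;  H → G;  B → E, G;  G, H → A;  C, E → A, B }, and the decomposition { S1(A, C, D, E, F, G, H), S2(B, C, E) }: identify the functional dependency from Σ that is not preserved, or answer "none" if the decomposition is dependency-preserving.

E → H lies within S1.
H → G lies within S1.
B → E, G: restricted closure across fragments reaches E, G.
G, H → A lies within S1.
C, E → A, B: restricted closure across fragments reaches A, B.
Every dependency is enforceable on the fragments, so the decomposition is dependency-preserving.

none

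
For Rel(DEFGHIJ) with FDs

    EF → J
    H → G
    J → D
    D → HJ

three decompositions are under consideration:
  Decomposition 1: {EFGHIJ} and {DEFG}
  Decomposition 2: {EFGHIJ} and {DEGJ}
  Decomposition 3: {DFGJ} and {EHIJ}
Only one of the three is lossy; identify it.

Decomposition 1: common = {EFG}, closure = {DEFGHJ} → lossless.
Decomposition 2: common = {EGJ}, closure = {DEGHJ} → lossless.
Decomposition 3: common = {J}, closure = {DGHJ} → lossy.

Decomposition 3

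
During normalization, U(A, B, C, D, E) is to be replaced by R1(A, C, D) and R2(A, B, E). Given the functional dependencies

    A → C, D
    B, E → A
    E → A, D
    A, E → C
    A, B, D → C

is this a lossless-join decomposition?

Yes

Common attributes: R1 ∩ R2 = {A}.
Closure of {A}: A → C, D applies, adding C, D. So (A)⁺ = {A, C, D}.
This closure contains every attribute of R1, so R1 ∩ R2 → R1. The join is lossless.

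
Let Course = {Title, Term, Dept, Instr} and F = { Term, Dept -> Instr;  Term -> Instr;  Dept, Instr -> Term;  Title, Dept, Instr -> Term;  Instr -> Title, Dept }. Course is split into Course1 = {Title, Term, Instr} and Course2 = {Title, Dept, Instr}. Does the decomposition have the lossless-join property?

Yes

Common attributes: Course1 ∩ Course2 = {Title, Instr}.
Closure of {Title, Instr}: Instr → Title, Dept applies, adding Dept; Dept, Instr → Term applies, adding Term. So (Title, Instr)⁺ = {Title, Term, Dept, Instr}.
This closure contains every attribute of Course1, so Course1 ∩ Course2 → Course1. The join is lossless.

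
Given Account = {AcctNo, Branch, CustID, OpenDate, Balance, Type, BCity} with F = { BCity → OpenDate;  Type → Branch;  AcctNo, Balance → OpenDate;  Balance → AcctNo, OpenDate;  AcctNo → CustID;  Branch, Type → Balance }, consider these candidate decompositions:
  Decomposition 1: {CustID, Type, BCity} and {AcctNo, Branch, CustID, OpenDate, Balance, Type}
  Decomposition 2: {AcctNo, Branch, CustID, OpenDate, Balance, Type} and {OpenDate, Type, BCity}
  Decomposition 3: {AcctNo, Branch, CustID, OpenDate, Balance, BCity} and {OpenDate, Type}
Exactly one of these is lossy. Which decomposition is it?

Decomposition 3

Decomposition 1: common = {CustID, Type}, closure = {AcctNo, Branch, CustID, OpenDate, Balance, Type} → lossless.
Decomposition 2: common = {OpenDate, Type}, closure = {AcctNo, Branch, CustID, OpenDate, Balance, Type} → lossless.
Decomposition 3: common = {OpenDate}, closure = {OpenDate} → lossy.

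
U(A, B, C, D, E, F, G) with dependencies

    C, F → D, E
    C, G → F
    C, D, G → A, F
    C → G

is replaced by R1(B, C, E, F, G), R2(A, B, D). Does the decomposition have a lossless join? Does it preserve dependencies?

Lossless test: (B)⁺ = {B}, which is a superkey of neither fragment — lossy.
Dependency preservation: the restricted closure of {C, F} across the fragments never reaches {D, E}, so C, F → D, E cannot be enforced without a join — not preserved.

lossy and not dependency-preserving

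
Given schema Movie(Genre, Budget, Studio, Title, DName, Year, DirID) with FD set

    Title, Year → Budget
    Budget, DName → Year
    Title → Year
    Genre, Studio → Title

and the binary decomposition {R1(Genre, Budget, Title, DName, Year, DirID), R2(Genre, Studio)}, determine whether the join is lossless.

No

Common attributes: R1 ∩ R2 = {Genre}.
No dependency enlarges {Genre}, so (Genre)⁺ = {Genre}.
The closure contains neither all of R1 = {Genre, Budget, Title, DName, Year, DirID} nor all of R2 = {Genre, Studio}, so the common attributes are not a superkey of either fragment. The join is lossy.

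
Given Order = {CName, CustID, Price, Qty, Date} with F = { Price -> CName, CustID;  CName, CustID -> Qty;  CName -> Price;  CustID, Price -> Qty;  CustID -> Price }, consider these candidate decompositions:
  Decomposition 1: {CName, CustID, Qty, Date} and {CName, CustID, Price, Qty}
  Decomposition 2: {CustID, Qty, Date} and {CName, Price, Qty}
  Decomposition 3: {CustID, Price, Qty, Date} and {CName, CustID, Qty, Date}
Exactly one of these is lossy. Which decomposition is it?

Decomposition 2

Decomposition 1: common = {CName, CustID, Qty}, closure = {CName, CustID, Price, Qty} → lossless.
Decomposition 2: common = {Qty}, closure = {Qty} → lossy.
Decomposition 3: common = {CustID, Qty, Date}, closure = {CName, CustID, Price, Qty, Date} → lossless.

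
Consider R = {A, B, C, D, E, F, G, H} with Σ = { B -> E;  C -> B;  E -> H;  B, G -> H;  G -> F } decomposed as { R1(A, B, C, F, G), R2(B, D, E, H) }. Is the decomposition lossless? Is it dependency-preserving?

Lossless test: (B)⁺ = {B, E, H}, which is a superkey of neither fragment — lossy.
Dependency preservation: B, G → H is not contained in any single fragment, but the restricted closure of its left-hand side across the fragments still reaches the right-hand side; the remaining FDs each lie inside some fragment. All dependencies are preserved.

lossy but dependency-preserving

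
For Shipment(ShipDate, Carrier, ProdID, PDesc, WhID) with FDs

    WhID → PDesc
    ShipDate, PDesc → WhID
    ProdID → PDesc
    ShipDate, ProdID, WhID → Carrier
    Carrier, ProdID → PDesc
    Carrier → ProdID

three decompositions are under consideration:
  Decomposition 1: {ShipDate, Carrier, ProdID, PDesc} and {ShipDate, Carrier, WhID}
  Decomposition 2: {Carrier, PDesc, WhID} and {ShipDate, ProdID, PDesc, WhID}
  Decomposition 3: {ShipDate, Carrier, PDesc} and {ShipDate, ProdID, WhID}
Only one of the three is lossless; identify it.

Decomposition 1

Decomposition 1: common = {ShipDate, Carrier}, closure = {ShipDate, Carrier, ProdID, PDesc, WhID} → lossless.
Decomposition 2: common = {PDesc, WhID}, closure = {PDesc, WhID} → lossy.
Decomposition 3: common = {ShipDate}, closure = {ShipDate} → lossy.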